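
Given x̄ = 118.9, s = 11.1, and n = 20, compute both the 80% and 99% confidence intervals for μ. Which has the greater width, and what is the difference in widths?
99% CI is wider by 7.61

df = 19
80% CI: t* = 1.328, (115.60, 122.20), width = 2 · t* · s/√n = 6.59
99% CI: t* = 2.861, (111.80, 126.00), width = 2 · t* · s/√n = 14.20

The 99% CI is wider by 14.20 - 6.59 = 7.61.
Higher confidence requires a wider interval.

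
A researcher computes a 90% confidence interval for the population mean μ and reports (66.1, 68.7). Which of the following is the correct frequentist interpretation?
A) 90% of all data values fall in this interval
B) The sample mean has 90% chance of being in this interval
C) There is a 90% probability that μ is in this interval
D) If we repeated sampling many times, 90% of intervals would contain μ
D

A) Wrong — a CI is about the parameter μ, not individual data values.
B) Wrong — x̄ is observed and sits in the interval by construction.
C) Wrong — μ is fixed; the randomness lives in the interval, not in μ.
D) Correct — this is the frequentist long-run coverage interpretation.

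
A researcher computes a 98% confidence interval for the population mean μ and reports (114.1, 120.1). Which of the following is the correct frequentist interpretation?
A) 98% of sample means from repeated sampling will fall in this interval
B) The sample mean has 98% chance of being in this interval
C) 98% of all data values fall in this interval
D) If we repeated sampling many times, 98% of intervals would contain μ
D

A) Wrong — coverage applies to intervals containing μ, not to future x̄ values.
B) Wrong — x̄ is observed and sits in the interval by construction.
C) Wrong — a CI is about the parameter μ, not individual data values.
D) Correct — this is the frequentist long-run coverage interpretation.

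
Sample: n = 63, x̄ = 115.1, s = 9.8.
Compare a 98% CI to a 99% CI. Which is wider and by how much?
99% CI is wider by 0.66

df = 62
98% CI: t* = 2.388, (112.15, 118.05), width = 2 · t* · s/√n = 5.90
99% CI: t* = 2.657, (111.82, 118.38), width = 2 · t* · s/√n = 6.56

The 99% CI is wider by 6.56 - 5.90 = 0.66.
Higher confidence requires a wider interval.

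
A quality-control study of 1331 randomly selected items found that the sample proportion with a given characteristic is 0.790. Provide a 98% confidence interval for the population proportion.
(0.764, 0.816)

Proportion CI:
SE = √(p̂(1-p̂)/n) = √(0.790 · 0.210 / 1331) = 0.01116

z* = 2.326
Margin = z* · SE = 2.326 · 0.01116 = 0.0260

CI: 0.790 ± 0.0260 = (0.764, 0.816)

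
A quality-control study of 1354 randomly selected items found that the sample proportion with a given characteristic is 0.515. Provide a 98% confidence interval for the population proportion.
(0.483, 0.547)

Proportion CI:
SE = √(p̂(1-p̂)/n) = √(0.515 · 0.485 / 1354) = 0.01358

z* = 2.326
Margin = z* · SE = 2.326 · 0.01358 = 0.0316

CI: 0.515 ± 0.0316 = (0.483, 0.547)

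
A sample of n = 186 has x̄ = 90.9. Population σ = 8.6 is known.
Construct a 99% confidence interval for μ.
(89.28, 92.52)

z-interval (σ known):
z* = 2.576 for 99% confidence

Margin of error = z* · σ/√n = 2.576 · 8.6/√186 = 1.62

CI: (90.9 - 1.62, 90.9 + 1.62) = (89.28, 92.52)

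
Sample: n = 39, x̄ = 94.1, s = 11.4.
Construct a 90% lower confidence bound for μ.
μ ≥ 91.72

Lower bound (one-sided):
t* = 1.304 (one-sided for 90%)
Lower bound = x̄ - t* · s/√n = 94.1 - 1.304 · 11.4/√39 = 91.72

We are 90% confident that μ ≥ 91.72.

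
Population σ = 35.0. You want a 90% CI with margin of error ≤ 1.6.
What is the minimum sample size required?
n ≥ 1295

For margin E ≤ 1.6:
n ≥ (z* · σ / E)²
n ≥ (1.645 · 35.0 / 1.6)²
n ≥ 1294.88

Minimum n = 1295 (rounding up)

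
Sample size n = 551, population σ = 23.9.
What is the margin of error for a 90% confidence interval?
Margin of error = 1.67

Margin of error = z* · σ/√n
= 1.645 · 23.9/√551
= 1.645 · 23.9/23.4734
= 1.67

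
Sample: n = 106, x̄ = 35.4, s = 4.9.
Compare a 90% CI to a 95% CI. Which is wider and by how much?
95% CI is wider by 0.31

df = 105
90% CI: t* = 1.659, (34.61, 36.19), width = 2 · t* · s/√n = 1.58
95% CI: t* = 1.983, (34.46, 36.34), width = 2 · t* · s/√n = 1.89

The 95% CI is wider by 1.89 - 1.58 = 0.31.
Higher confidence requires a wider interval.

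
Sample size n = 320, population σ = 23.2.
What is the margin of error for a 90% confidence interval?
Margin of error = 2.13

Margin of error = z* · σ/√n
= 1.645 · 23.2/√320
= 1.645 · 23.2/17.8885
= 2.13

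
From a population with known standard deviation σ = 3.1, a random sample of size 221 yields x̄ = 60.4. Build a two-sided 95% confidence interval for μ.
(59.99, 60.81)

z-interval (σ known):
z* = 1.960 for 95% confidence

Margin of error = z* · σ/√n = 1.960 · 3.1/√221 = 0.41

CI: (60.4 - 0.41, 60.4 + 0.41) = (59.99, 60.81)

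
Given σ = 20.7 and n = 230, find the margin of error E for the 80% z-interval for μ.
Margin of error = 1.75

Margin of error = z* · σ/√n
= 1.282 · 20.7/√230
= 1.282 · 20.7/15.1658
= 1.75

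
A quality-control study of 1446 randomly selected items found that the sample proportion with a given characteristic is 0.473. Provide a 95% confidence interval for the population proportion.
(0.447, 0.499)

Proportion CI:
SE = √(p̂(1-p̂)/n) = √(0.473 · 0.527 / 1446) = 0.01313

z* = 1.960
Margin = z* · SE = 1.960 · 0.01313 = 0.0257

CI: 0.473 ± 0.0257 = (0.447, 0.499)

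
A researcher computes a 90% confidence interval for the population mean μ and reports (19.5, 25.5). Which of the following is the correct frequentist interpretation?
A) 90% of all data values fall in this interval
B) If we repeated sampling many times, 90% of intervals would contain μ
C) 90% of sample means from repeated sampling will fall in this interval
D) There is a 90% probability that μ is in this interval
B

A) Wrong — a CI is about the parameter μ, not individual data values.
B) Correct — this is the frequentist long-run coverage interpretation.
C) Wrong — coverage applies to intervals containing μ, not to future x̄ values.
D) Wrong — μ is fixed; the randomness lives in the interval, not in μ.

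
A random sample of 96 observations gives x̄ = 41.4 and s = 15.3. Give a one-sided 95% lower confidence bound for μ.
μ ≥ 38.81

Lower bound (one-sided):
t* = 1.661 (one-sided for 95%)
Lower bound = x̄ - t* · s/√n = 41.4 - 1.661 · 15.3/√96 = 38.81

We are 95% confident that μ ≥ 38.81.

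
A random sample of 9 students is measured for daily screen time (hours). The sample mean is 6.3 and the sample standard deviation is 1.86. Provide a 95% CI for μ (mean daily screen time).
(4.87, 7.73)

t-interval (σ unknown):
df = n - 1 = 8
t* = 2.306 for 95% confidence

Margin of error = t* · s/√n = 2.306 · 1.86/√9 = 1.43

CI: (4.87, 7.73)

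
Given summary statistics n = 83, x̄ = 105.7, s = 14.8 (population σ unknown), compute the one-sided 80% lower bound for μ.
μ ≥ 104.33

Lower bound (one-sided):
t* = 0.846 (one-sided for 80%)
Lower bound = x̄ - t* · s/√n = 105.7 - 0.846 · 14.8/√83 = 104.33

We are 80% confident that μ ≥ 104.33.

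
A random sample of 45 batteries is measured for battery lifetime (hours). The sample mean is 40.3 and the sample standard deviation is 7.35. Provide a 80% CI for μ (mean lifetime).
(38.87, 41.73)

t-interval (σ unknown):
df = n - 1 = 44
t* = 1.301 for 80% confidence

Margin of error = t* · s/√n = 1.301 · 7.35/√45 = 1.43

CI: (38.87, 41.73)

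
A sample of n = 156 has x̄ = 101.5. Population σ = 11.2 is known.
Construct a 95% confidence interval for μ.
(99.74, 103.26)

z-interval (σ known):
z* = 1.960 for 95% confidence

Margin of error = z* · σ/√n = 1.960 · 11.2/√156 = 1.76

CI: (101.5 - 1.76, 101.5 + 1.76) = (99.74, 103.26)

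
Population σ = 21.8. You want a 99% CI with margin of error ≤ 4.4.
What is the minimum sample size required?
n ≥ 163

For margin E ≤ 4.4:
n ≥ (z* · σ / E)²
n ≥ (2.576 · 21.8 / 4.4)²
n ≥ 162.89

Minimum n = 163 (rounding up)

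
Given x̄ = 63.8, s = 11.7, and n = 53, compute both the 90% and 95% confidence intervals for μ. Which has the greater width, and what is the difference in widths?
95% CI is wider by 1.07

df = 52
90% CI: t* = 1.675, (61.11, 66.49), width = 2 · t* · s/√n = 5.38
95% CI: t* = 2.007, (60.57, 67.03), width = 2 · t* · s/√n = 6.45

The 95% CI is wider by 6.45 - 5.38 = 1.07.
Higher confidence requires a wider interval.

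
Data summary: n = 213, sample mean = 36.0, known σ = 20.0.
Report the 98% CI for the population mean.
(32.81, 39.19)

z-interval (σ known):
z* = 2.326 for 98% confidence

Margin of error = z* · σ/√n = 2.326 · 20.0/√213 = 3.19

CI: (36.0 - 3.19, 36.0 + 3.19) = (32.81, 39.19)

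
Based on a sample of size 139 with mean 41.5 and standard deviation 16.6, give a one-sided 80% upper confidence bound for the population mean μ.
μ ≤ 42.69

Upper bound (one-sided):
t* = 0.844 (one-sided for 80%)
Upper bound = x̄ + t* · s/√n = 41.5 + 0.844 · 16.6/√139 = 42.69

We are 80% confident that μ ≤ 42.69.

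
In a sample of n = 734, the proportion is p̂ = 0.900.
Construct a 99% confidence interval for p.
(0.871, 0.929)

Proportion CI:
SE = √(p̂(1-p̂)/n) = √(0.900 · 0.100 / 734) = 0.01107

z* = 2.576
Margin = z* · SE = 2.576 · 0.01107 = 0.0285

CI: 0.900 ± 0.0285 = (0.871, 0.929)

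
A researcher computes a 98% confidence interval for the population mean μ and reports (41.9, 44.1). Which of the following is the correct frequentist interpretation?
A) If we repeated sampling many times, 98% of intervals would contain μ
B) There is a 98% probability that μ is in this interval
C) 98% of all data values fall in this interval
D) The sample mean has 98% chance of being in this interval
A

A) Correct — this is the frequentist long-run coverage interpretation.
B) Wrong — μ is fixed; the randomness lives in the interval, not in μ.
C) Wrong — a CI is about the parameter μ, not individual data values.
D) Wrong — x̄ is observed and sits in the interval by construction.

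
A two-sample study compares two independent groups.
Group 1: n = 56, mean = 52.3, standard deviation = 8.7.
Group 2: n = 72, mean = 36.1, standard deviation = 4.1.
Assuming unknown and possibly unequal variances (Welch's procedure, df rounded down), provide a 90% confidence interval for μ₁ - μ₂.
(14.10, 18.30)

Difference: x̄₁ - x̄₂ = 16.20
SE = √(s₁²/n₁ + s₂²/n₂) = √(8.7²/56 + 4.1²/72) = 1.2590
df = 73.93 → 73 (Welch–Satterthwaite, rounded down)
t* = 1.666

CI: 16.20 ± 1.666 · 1.2590 = 16.20 ± 2.10 = (14.10, 18.30)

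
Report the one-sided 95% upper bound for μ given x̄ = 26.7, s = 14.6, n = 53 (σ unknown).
μ ≤ 30.06

Upper bound (one-sided):
t* = 1.675 (one-sided for 95%)
Upper bound = x̄ + t* · s/√n = 26.7 + 1.675 · 14.6/√53 = 30.06

We are 95% confident that μ ≤ 30.06.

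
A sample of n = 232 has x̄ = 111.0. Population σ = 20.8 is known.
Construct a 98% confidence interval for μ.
(107.82, 114.18)

z-interval (σ known):
z* = 2.326 for 98% confidence

Margin of error = z* · σ/√n = 2.326 · 20.8/√232 = 3.18

CI: (111.0 - 3.18, 111.0 + 3.18) = (107.82, 114.18)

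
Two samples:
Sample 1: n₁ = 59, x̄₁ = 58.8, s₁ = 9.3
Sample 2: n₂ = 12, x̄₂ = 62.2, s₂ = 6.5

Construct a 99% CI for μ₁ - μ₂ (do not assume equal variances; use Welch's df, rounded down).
(-9.72, 2.92)

Difference: x̄₁ - x̄₂ = -3.40
SE = √(s₁²/n₁ + s₂²/n₂) = √(9.3²/59 + 6.5²/12) = 2.2331
df = 21.36 → 21 (Welch–Satterthwaite, rounded down)
t* = 2.831

CI: -3.40 ± 2.831 · 2.2331 = -3.40 ± 6.32 = (-9.72, 2.92)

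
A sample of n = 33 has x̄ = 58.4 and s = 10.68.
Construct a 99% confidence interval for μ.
(53.31, 63.49)

t-interval (σ unknown):
df = n - 1 = 32
t* = 2.738 for 99% confidence

Margin of error = t* · s/√n = 2.738 · 10.68/√33 = 5.09

CI: (53.31, 63.49)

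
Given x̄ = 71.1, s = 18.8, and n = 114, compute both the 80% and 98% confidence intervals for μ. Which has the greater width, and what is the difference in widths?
98% CI is wider by 3.77

df = 113
80% CI: t* = 1.289, (68.83, 73.37), width = 2 · t* · s/√n = 4.54
98% CI: t* = 2.360, (66.94, 75.26), width = 2 · t* · s/√n = 8.31

The 98% CI is wider by 8.31 - 4.54 = 3.77.
Higher confidence requires a wider interval.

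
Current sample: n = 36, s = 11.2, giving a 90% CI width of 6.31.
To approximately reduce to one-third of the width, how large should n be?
n ≈ 324

CI width ∝ 1/√n
To reduce width by factor 3, need √n to grow by 3 → need 3² = 9 times as many samples.

Current: n = 36, width = 6.31
New: n = 324, width ≈ 2.05

Width reduced by factor of 6.31/2.05 = 3.08.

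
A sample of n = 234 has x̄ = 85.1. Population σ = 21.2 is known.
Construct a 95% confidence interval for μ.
(82.38, 87.82)

z-interval (σ known):
z* = 1.960 for 95% confidence

Margin of error = z* · σ/√n = 1.960 · 21.2/√234 = 2.72

CI: (85.1 - 2.72, 85.1 + 2.72) = (82.38, 87.82)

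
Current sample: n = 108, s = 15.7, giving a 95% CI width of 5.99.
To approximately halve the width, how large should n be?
n ≈ 432

CI width ∝ 1/√n
To reduce width by factor 2, need √n to grow by 2 → need 2² = 4 times as many samples.

Current: n = 108, width = 5.99
New: n = 432, width ≈ 2.97

Width reduced by factor of 5.99/2.97 = 2.02.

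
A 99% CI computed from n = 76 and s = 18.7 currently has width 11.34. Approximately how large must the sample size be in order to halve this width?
n ≈ 304

CI width ∝ 1/√n
To reduce width by factor 2, need √n to grow by 2 → need 2² = 4 times as many samples.

Current: n = 76, width = 11.34
New: n = 304, width ≈ 5.56

Width reduced by factor of 11.34/5.56 = 2.04.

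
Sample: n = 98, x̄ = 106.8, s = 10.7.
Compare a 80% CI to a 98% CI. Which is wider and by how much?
98% CI is wider by 2.32

df = 97
80% CI: t* = 1.290, (105.41, 108.19), width = 2 · t* · s/√n = 2.79
98% CI: t* = 2.365, (104.24, 109.36), width = 2 · t* · s/√n = 5.11

The 98% CI is wider by 5.11 - 2.79 = 2.32.
Higher confidence requires a wider interval.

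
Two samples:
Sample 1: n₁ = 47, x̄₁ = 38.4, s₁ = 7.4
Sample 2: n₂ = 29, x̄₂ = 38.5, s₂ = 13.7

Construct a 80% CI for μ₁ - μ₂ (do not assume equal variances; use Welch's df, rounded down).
(-3.70, 3.50)

Difference: x̄₁ - x̄₂ = -0.10
SE = √(s₁²/n₁ + s₂²/n₂) = √(7.4²/47 + 13.7²/29) = 2.7635
df = 38.23 → 38 (Welch–Satterthwaite, rounded down)
t* = 1.304

CI: -0.10 ± 1.304 · 2.7635 = -0.10 ± 3.60 = (-3.70, 3.50)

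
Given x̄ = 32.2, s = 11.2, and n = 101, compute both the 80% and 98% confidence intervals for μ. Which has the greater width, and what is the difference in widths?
98% CI is wider by 2.39

df = 100
80% CI: t* = 1.290, (30.76, 33.64), width = 2 · t* · s/√n = 2.88
98% CI: t* = 2.364, (29.57, 34.83), width = 2 · t* · s/√n = 5.27

The 98% CI is wider by 5.27 - 2.88 = 2.39.
Higher confidence requires a wider interval.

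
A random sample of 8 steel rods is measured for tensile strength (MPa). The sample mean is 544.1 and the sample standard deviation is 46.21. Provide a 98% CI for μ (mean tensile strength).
(495.12, 593.08)

t-interval (σ unknown):
df = n - 1 = 7
t* = 2.998 for 98% confidence

Margin of error = t* · s/√n = 2.998 · 46.21/√8 = 48.98

CI: (495.12, 593.08)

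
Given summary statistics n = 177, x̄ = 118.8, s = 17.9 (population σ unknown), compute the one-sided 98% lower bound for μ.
μ ≥ 116.02

Lower bound (one-sided):
t* = 2.069 (one-sided for 98%)
Lower bound = x̄ - t* · s/√n = 118.8 - 2.069 · 17.9/√177 = 116.02

We are 98% confident that μ ≥ 116.02.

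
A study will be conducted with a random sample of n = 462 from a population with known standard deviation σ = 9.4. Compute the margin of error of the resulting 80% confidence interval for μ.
Margin of error = 0.56

Margin of error = z* · σ/√n
= 1.282 · 9.4/√462
= 1.282 · 9.4/21.4942
= 0.56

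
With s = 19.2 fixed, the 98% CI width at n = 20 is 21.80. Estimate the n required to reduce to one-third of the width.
n ≈ 180

CI width ∝ 1/√n
To reduce width by factor 3, need √n to grow by 3 → need 3² = 9 times as many samples.

Current: n = 20, width = 21.80
New: n = 180, width ≈ 6.72

Width reduced by factor of 21.80/6.72 = 3.24.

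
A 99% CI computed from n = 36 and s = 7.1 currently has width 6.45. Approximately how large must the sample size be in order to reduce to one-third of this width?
n ≈ 324

CI width ∝ 1/√n
To reduce width by factor 3, need √n to grow by 3 → need 3² = 9 times as many samples.

Current: n = 36, width = 6.45
New: n = 324, width ≈ 2.04

Width reduced by factor of 6.45/2.04 = 3.16.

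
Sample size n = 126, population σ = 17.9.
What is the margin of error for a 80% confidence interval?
Margin of error = 2.04

Margin of error = z* · σ/√n
= 1.282 · 17.9/√126
= 1.282 · 17.9/11.2250
= 2.04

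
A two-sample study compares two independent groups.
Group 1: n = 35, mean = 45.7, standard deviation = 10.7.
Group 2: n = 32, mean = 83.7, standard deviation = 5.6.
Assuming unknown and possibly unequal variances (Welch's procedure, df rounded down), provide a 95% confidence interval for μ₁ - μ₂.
(-42.14, -33.86)

Difference: x̄₁ - x̄₂ = -38.00
SE = √(s₁²/n₁ + s₂²/n₂) = √(10.7²/35 + 5.6²/32) = 2.0618
df = 52.28 → 52 (Welch–Satterthwaite, rounded down)
t* = 2.007

CI: -38.00 ± 2.007 · 2.0618 = -38.00 ± 4.14 = (-42.14, -33.86)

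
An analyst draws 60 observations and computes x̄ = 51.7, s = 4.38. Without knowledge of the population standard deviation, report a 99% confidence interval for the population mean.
(50.19, 53.21)

t-interval (σ unknown):
df = n - 1 = 59
t* = 2.662 for 99% confidence

Margin of error = t* · s/√n = 2.662 · 4.38/√60 = 1.51

CI: (50.19, 53.21)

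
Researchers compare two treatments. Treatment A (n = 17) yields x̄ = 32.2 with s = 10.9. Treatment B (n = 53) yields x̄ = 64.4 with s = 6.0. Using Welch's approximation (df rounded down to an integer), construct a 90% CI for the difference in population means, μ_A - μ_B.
(-36.99, -27.41)

Difference: x̄₁ - x̄₂ = -32.20
SE = √(s₁²/n₁ + s₂²/n₂) = √(10.9²/17 + 6.0²/53) = 2.7691
df = 19.21 → 19 (Welch–Satterthwaite, rounded down)
t* = 1.729

CI: -32.20 ± 1.729 · 2.7691 = -32.20 ± 4.79 = (-36.99, -27.41)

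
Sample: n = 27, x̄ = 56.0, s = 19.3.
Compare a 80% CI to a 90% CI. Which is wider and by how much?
90% CI is wider by 2.90

df = 26
80% CI: t* = 1.315, (51.12, 60.88), width = 2 · t* · s/√n = 9.77
90% CI: t* = 1.706, (49.66, 62.34), width = 2 · t* · s/√n = 12.67

The 90% CI is wider by 12.67 - 9.77 = 2.90.
Higher confidence requires a wider interval.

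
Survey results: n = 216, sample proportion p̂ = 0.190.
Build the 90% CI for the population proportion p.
(0.146, 0.234)

Proportion CI:
SE = √(p̂(1-p̂)/n) = √(0.190 · 0.810 / 216) = 0.02669

z* = 1.645
Margin = z* · SE = 1.645 · 0.02669 = 0.0439

CI: 0.190 ± 0.0439 = (0.146, 0.234)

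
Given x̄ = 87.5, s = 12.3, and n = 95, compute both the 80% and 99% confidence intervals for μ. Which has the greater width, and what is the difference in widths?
99% CI is wider by 3.38

df = 94
80% CI: t* = 1.291, (85.87, 89.13), width = 2 · t* · s/√n = 3.26
99% CI: t* = 2.629, (84.18, 90.82), width = 2 · t* · s/√n = 6.64

The 99% CI is wider by 6.64 - 3.26 = 3.38.
Higher confidence requires a wider interval.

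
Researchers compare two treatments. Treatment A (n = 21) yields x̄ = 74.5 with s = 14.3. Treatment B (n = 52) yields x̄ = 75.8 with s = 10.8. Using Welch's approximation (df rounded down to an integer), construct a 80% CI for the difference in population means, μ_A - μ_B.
(-5.84, 3.24)

Difference: x̄₁ - x̄₂ = -1.30
SE = √(s₁²/n₁ + s₂²/n₂) = √(14.3²/21 + 10.8²/52) = 3.4613
df = 29.66 → 29 (Welch–Satterthwaite, rounded down)
t* = 1.311

CI: -1.30 ± 1.311 · 3.4613 = -1.30 ± 4.54 = (-5.84, 3.24)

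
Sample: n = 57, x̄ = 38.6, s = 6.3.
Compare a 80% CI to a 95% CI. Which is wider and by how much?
95% CI is wider by 1.18

df = 56
80% CI: t* = 1.297, (37.52, 39.68), width = 2 · t* · s/√n = 2.16
95% CI: t* = 2.003, (36.93, 40.27), width = 2 · t* · s/√n = 3.34

The 95% CI is wider by 3.34 - 2.16 = 1.18.
Higher confidence requires a wider interval.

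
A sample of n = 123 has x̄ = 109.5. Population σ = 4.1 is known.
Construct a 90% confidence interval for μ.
(108.89, 110.11)

z-interval (σ known):
z* = 1.645 for 90% confidence

Margin of error = z* · σ/√n = 1.645 · 4.1/√123 = 0.61

CI: (109.5 - 0.61, 109.5 + 0.61) = (108.89, 110.11)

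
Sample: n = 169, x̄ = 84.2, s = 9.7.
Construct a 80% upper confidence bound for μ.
μ ≤ 84.83

Upper bound (one-sided):
t* = 0.844 (one-sided for 80%)
Upper bound = x̄ + t* · s/√n = 84.2 + 0.844 · 9.7/√169 = 84.83

We are 80% confident that μ ≤ 84.83.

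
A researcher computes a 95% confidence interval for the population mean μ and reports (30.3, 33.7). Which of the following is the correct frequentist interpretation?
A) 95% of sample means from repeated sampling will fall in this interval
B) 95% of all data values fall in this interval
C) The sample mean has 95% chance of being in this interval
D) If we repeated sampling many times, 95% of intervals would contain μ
D

A) Wrong — coverage applies to intervals containing μ, not to future x̄ values.
B) Wrong — a CI is about the parameter μ, not individual data values.
C) Wrong — x̄ is observed and sits in the interval by construction.
D) Correct — this is the frequentist long-run coverage interpretation.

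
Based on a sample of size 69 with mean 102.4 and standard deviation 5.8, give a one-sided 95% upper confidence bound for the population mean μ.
μ ≤ 103.56

Upper bound (one-sided):
t* = 1.668 (one-sided for 95%)
Upper bound = x̄ + t* · s/√n = 102.4 + 1.668 · 5.8/√69 = 103.56

We are 95% confident that μ ≤ 103.56.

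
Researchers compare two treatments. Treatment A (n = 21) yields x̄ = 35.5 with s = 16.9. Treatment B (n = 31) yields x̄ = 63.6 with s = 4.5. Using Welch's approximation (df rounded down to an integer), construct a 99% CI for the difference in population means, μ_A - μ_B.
(-38.79, -17.41)

Difference: x̄₁ - x̄₂ = -28.10
SE = √(s₁²/n₁ + s₂²/n₂) = √(16.9²/21 + 4.5²/31) = 3.7754
df = 21.93 → 21 (Welch–Satterthwaite, rounded down)
t* = 2.831

CI: -28.10 ± 2.831 · 3.7754 = -28.10 ± 10.69 = (-38.79, -17.41)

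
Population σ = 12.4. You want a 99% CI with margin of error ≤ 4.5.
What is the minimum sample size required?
n ≥ 51

For margin E ≤ 4.5:
n ≥ (z* · σ / E)²
n ≥ (2.576 · 12.4 / 4.5)²
n ≥ 50.39

Minimum n = 51 (rounding up)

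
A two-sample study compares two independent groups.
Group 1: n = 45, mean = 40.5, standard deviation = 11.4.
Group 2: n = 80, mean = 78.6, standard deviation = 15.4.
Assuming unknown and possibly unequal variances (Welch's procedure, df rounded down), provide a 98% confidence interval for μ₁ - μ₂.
(-43.81, -32.39)

Difference: x̄₁ - x̄₂ = -38.10
SE = √(s₁²/n₁ + s₂²/n₂) = √(11.4²/45 + 15.4²/80) = 2.4192
df = 113.87 → 113 (Welch–Satterthwaite, rounded down)
t* = 2.360

CI: -38.10 ± 2.360 · 2.4192 = -38.10 ± 5.71 = (-43.81, -32.39)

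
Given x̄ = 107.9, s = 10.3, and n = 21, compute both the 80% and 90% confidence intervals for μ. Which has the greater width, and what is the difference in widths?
90% CI is wider by 1.79

df = 20
80% CI: t* = 1.325, (104.92, 110.88), width = 2 · t* · s/√n = 5.96
90% CI: t* = 1.725, (104.02, 111.78), width = 2 · t* · s/√n = 7.75

The 90% CI is wider by 7.75 - 5.96 = 1.79.
Higher confidence requires a wider interval.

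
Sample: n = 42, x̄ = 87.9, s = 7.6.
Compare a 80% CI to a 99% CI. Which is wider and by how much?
99% CI is wider by 3.27

df = 41
80% CI: t* = 1.303, (86.37, 89.43), width = 2 · t* · s/√n = 3.06
99% CI: t* = 2.701, (84.73, 91.07), width = 2 · t* · s/√n = 6.33

The 99% CI is wider by 6.33 - 3.06 = 3.27.
Higher confidence requires a wider interval.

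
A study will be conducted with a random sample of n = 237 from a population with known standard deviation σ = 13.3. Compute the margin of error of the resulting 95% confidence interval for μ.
Margin of error = 1.69

Margin of error = z* · σ/√n
= 1.960 · 13.3/√237
= 1.960 · 13.3/15.3948
= 1.69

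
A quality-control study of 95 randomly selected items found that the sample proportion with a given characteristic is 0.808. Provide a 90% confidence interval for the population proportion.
(0.742, 0.874)

Proportion CI:
SE = √(p̂(1-p̂)/n) = √(0.808 · 0.192 / 95) = 0.04041

z* = 1.645
Margin = z* · SE = 1.645 · 0.04041 = 0.0665

CI: 0.808 ± 0.0665 = (0.742, 0.874)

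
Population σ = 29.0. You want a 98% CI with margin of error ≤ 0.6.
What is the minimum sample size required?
n ≥ 12640

For margin E ≤ 0.6:
n ≥ (z* · σ / E)²
n ≥ (2.326 · 29.0 / 0.6)²
n ≥ 12639.01

Minimum n = 12640 (rounding up)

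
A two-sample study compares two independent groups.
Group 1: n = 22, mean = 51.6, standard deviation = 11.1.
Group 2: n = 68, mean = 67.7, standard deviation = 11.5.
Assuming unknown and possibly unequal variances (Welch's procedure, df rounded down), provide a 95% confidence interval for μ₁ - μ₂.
(-21.67, -10.53)

Difference: x̄₁ - x̄₂ = -16.10
SE = √(s₁²/n₁ + s₂²/n₂) = √(11.1²/22 + 11.5²/68) = 2.7469
df = 36.73 → 36 (Welch–Satterthwaite, rounded down)
t* = 2.028

CI: -16.10 ± 2.028 · 2.7469 = -16.10 ± 5.57 = (-21.67, -10.53)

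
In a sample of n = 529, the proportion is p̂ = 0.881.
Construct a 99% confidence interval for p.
(0.845, 0.917)

Proportion CI:
SE = √(p̂(1-p̂)/n) = √(0.881 · 0.119 / 529) = 0.01408

z* = 2.576
Margin = z* · SE = 2.576 · 0.01408 = 0.0363

CI: 0.881 ± 0.0363 = (0.845, 0.917)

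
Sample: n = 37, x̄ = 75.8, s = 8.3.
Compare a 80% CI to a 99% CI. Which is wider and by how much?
99% CI is wider by 3.86

df = 36
80% CI: t* = 1.306, (74.02, 77.58), width = 2 · t* · s/√n = 3.56
99% CI: t* = 2.719, (72.09, 79.51), width = 2 · t* · s/√n = 7.42

The 99% CI is wider by 7.42 - 3.56 = 3.86.
Higher confidence requires a wider interval.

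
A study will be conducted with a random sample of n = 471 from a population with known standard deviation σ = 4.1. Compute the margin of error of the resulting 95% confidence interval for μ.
Margin of error = 0.37

Margin of error = z* · σ/√n
= 1.960 · 4.1/√471
= 1.960 · 4.1/21.7025
= 0.37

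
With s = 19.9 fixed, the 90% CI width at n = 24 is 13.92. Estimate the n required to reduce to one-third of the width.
n ≈ 216

CI width ∝ 1/√n
To reduce width by factor 3, need √n to grow by 3 → need 3² = 9 times as many samples.

Current: n = 24, width = 13.92
New: n = 216, width ≈ 4.47

Width reduced by factor of 13.92/4.47 = 3.11.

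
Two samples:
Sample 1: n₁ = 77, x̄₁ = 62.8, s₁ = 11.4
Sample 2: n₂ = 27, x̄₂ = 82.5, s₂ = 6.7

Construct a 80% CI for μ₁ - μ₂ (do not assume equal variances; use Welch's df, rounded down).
(-22.06, -17.34)

Difference: x̄₁ - x̄₂ = -19.70
SE = √(s₁²/n₁ + s₂²/n₂) = √(11.4²/77 + 6.7²/27) = 1.8304
df = 78.06 → 78 (Welch–Satterthwaite, rounded down)
t* = 1.292

CI: -19.70 ± 1.292 · 1.8304 = -19.70 ± 2.36 = (-22.06, -17.34)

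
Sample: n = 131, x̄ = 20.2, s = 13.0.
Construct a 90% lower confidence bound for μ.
μ ≥ 18.74

Lower bound (one-sided):
t* = 1.288 (one-sided for 90%)
Lower bound = x̄ - t* · s/√n = 20.2 - 1.288 · 13.0/√131 = 18.74

We are 90% confident that μ ≥ 18.74.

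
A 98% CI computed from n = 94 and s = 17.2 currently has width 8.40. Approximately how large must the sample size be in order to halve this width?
n ≈ 376

CI width ∝ 1/√n
To reduce width by factor 2, need √n to grow by 2 → need 2² = 4 times as many samples.

Current: n = 94, width = 8.40
New: n = 376, width ≈ 4.14

Width reduced by factor of 8.40/4.14 = 2.03.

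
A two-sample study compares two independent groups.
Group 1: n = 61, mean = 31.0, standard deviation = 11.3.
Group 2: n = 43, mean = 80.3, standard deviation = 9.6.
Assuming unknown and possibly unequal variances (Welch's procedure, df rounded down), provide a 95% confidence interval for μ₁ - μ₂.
(-53.38, -45.22)

Difference: x̄₁ - x̄₂ = -49.30
SE = √(s₁²/n₁ + s₂²/n₂) = √(11.3²/61 + 9.6²/43) = 2.0583
df = 98.40 → 98 (Welch–Satterthwaite, rounded down)
t* = 1.984

CI: -49.30 ± 1.984 · 2.0583 = -49.30 ± 4.08 = (-53.38, -45.22)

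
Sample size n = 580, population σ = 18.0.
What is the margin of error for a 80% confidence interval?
Margin of error = 0.96

Margin of error = z* · σ/√n
= 1.282 · 18.0/√580
= 1.282 · 18.0/24.0832
= 0.96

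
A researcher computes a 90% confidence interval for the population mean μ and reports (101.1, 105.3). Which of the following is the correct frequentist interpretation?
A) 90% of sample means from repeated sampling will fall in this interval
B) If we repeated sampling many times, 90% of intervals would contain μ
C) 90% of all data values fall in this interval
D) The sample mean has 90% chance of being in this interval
B

A) Wrong — coverage applies to intervals containing μ, not to future x̄ values.
B) Correct — this is the frequentist long-run coverage interpretation.
C) Wrong — a CI is about the parameter μ, not individual data values.
D) Wrong — x̄ is observed and sits in the interval by construction.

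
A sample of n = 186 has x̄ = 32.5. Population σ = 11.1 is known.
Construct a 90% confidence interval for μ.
(31.16, 33.84)

z-interval (σ known):
z* = 1.645 for 90% confidence

Margin of error = z* · σ/√n = 1.645 · 11.1/√186 = 1.34

CI: (32.5 - 1.34, 32.5 + 1.34) = (31.16, 33.84)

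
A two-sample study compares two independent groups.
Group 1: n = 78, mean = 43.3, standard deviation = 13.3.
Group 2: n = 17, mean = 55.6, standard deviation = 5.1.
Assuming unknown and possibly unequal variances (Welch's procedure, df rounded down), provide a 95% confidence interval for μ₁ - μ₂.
(-16.19, -8.41)

Difference: x̄₁ - x̄₂ = -12.30
SE = √(s₁²/n₁ + s₂²/n₂) = √(13.3²/78 + 5.1²/17) = 1.9488
df = 67.68 → 67 (Welch–Satterthwaite, rounded down)
t* = 1.996

CI: -12.30 ± 1.996 · 1.9488 = -12.30 ± 3.89 = (-16.19, -8.41)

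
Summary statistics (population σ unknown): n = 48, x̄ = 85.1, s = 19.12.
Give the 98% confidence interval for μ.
(78.45, 91.75)

t-interval (σ unknown):
df = n - 1 = 47
t* = 2.408 for 98% confidence

Margin of error = t* · s/√n = 2.408 · 19.12/√48 = 6.65

CI: (78.45, 91.75)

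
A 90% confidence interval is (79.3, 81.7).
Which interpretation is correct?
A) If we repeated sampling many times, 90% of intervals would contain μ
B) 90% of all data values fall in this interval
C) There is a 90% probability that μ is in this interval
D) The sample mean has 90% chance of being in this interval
A

A) Correct — this is the frequentist long-run coverage interpretation.
B) Wrong — a CI is about the parameter μ, not individual data values.
C) Wrong — μ is fixed; the randomness lives in the interval, not in μ.
D) Wrong — x̄ is observed and sits in the interval by construction.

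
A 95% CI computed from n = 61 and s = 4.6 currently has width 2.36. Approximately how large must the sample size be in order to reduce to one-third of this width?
n ≈ 549

CI width ∝ 1/√n
To reduce width by factor 3, need √n to grow by 3 → need 3² = 9 times as many samples.

Current: n = 61, width = 2.36
New: n = 549, width ≈ 0.77

Width reduced by factor of 2.36/0.77 = 3.06.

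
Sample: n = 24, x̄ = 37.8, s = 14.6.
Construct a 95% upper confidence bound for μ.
μ ≤ 42.91

Upper bound (one-sided):
t* = 1.714 (one-sided for 95%)
Upper bound = x̄ + t* · s/√n = 37.8 + 1.714 · 14.6/√24 = 42.91

We are 95% confident that μ ≤ 42.91.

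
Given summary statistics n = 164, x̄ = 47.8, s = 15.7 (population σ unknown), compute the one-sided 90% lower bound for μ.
μ ≥ 46.22

Lower bound (one-sided):
t* = 1.287 (one-sided for 90%)
Lower bound = x̄ - t* · s/√n = 47.8 - 1.287 · 15.7/√164 = 46.22

We are 90% confident that μ ≥ 46.22.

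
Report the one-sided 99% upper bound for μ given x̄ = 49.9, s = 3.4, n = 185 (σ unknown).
μ ≤ 50.49

Upper bound (one-sided):
t* = 2.347 (one-sided for 99%)
Upper bound = x̄ + t* · s/√n = 49.9 + 2.347 · 3.4/√185 = 50.49

We are 99% confident that μ ≤ 50.49.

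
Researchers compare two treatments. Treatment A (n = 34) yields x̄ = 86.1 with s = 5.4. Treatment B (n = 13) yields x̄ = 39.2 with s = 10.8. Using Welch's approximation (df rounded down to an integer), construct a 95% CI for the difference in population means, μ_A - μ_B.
(40.17, 53.63)

Difference: x̄₁ - x̄₂ = 46.90
SE = √(s₁²/n₁ + s₂²/n₂) = √(5.4²/34 + 10.8²/13) = 3.1353
df = 14.36 → 14 (Welch–Satterthwaite, rounded down)
t* = 2.145

CI: 46.90 ± 2.145 · 3.1353 = 46.90 ± 6.73 = (40.17, 53.63)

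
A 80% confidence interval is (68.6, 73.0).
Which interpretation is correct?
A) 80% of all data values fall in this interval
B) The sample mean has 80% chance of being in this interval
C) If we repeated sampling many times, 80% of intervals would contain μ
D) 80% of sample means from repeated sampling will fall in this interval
C

A) Wrong — a CI is about the parameter μ, not individual data values.
B) Wrong — x̄ is observed and sits in the interval by construction.
C) Correct — this is the frequentist long-run coverage interpretation.
D) Wrong — coverage applies to intervals containing μ, not to future x̄ values.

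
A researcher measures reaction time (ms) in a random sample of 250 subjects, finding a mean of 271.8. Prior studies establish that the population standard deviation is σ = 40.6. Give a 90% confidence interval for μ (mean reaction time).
(267.58, 276.02)

z-interval (σ known):
z* = 1.645 for 90% confidence

Margin of error = z* · σ/√n = 1.645 · 40.6/√250 = 4.22

CI: (271.8 - 4.22, 271.8 + 4.22) = (267.58, 276.02)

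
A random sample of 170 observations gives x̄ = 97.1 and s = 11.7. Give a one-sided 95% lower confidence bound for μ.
μ ≥ 95.62

Lower bound (one-sided):
t* = 1.654 (one-sided for 95%)
Lower bound = x̄ - t* · s/√n = 97.1 - 1.654 · 11.7/√170 = 95.62

We are 95% confident that μ ≥ 95.62.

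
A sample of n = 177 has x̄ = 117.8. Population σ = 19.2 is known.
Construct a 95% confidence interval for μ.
(114.97, 120.63)

z-interval (σ known):
z* = 1.960 for 95% confidence

Margin of error = z* · σ/√n = 1.960 · 19.2/√177 = 2.83

CI: (117.8 - 2.83, 117.8 + 2.83) = (114.97, 120.63)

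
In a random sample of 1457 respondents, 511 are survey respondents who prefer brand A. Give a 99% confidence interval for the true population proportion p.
(0.319, 0.383)

Proportion CI:
p̂ = 511/1457 = 0.35072
SE = √(p̂(1-p̂)/n) = √(0.35072 · 0.64928 / 1457) = 0.01250

z* = 2.576
Margin = z* · SE = 2.576 · 0.01250 = 0.0322

CI: 0.35072 ± 0.0322 = (0.319, 0.383)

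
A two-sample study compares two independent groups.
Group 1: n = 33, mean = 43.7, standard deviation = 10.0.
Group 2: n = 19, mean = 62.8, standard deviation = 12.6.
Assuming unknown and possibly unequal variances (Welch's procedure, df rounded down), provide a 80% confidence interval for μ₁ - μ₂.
(-23.52, -14.68)

Difference: x̄₁ - x̄₂ = -19.10
SE = √(s₁²/n₁ + s₂²/n₂) = √(10.0²/33 + 12.6²/19) = 3.3743
df = 31.12 → 31 (Welch–Satterthwaite, rounded down)
t* = 1.309

CI: -19.10 ± 1.309 · 3.3743 = -19.10 ± 4.42 = (-23.52, -14.68)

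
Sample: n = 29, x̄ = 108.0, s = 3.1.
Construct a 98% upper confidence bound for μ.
μ ≤ 109.24

Upper bound (one-sided):
t* = 2.154 (one-sided for 98%)
Upper bound = x̄ + t* · s/√n = 108.0 + 2.154 · 3.1/√29 = 109.24

We are 98% confident that μ ≤ 109.24.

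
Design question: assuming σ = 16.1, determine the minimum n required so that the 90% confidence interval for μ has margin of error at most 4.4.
n ≥ 37

For margin E ≤ 4.4:
n ≥ (z* · σ / E)²
n ≥ (1.645 · 16.1 / 4.4)²
n ≥ 36.23

Minimum n = 37 (rounding up)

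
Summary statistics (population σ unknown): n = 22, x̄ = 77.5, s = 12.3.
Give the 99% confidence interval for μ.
(70.08, 84.92)

t-interval (σ unknown):
df = n - 1 = 21
t* = 2.831 for 99% confidence

Margin of error = t* · s/√n = 2.831 · 12.3/√22 = 7.42

CI: (70.08, 84.92)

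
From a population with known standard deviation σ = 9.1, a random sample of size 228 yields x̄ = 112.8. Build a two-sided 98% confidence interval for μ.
(111.40, 114.20)

z-interval (σ known):
z* = 2.326 for 98% confidence

Margin of error = z* · σ/√n = 2.326 · 9.1/√228 = 1.40

CI: (112.8 - 1.40, 112.8 + 1.40) = (111.40, 114.20)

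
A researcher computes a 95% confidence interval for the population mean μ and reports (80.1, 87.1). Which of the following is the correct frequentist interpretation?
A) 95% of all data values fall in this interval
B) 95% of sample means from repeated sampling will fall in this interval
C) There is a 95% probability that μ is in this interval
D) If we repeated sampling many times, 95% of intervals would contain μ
D

A) Wrong — a CI is about the parameter μ, not individual data values.
B) Wrong — coverage applies to intervals containing μ, not to future x̄ values.
C) Wrong — μ is fixed; the randomness lives in the interval, not in μ.
D) Correct — this is the frequentist long-run coverage interpretation.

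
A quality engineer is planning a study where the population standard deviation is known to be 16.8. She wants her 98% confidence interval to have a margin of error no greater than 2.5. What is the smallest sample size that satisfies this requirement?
n ≥ 245

For margin E ≤ 2.5:
n ≥ (z* · σ / E)²
n ≥ (2.326 · 16.8 / 2.5)²
n ≥ 244.32

Minimum n = 245 (rounding up)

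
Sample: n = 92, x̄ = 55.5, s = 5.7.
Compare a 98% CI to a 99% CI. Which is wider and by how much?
99% CI is wider by 0.32

df = 91
98% CI: t* = 2.368, (54.09, 56.91), width = 2 · t* · s/√n = 2.81
99% CI: t* = 2.631, (53.94, 57.06), width = 2 · t* · s/√n = 3.13

The 99% CI is wider by 3.13 - 2.81 = 0.32.
Higher confidence requires a wider interval.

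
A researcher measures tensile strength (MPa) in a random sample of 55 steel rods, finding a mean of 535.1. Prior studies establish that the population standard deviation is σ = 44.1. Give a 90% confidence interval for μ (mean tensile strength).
(525.32, 544.88)

z-interval (σ known):
z* = 1.645 for 90% confidence

Margin of error = z* · σ/√n = 1.645 · 44.1/√55 = 9.78

CI: (535.1 - 9.78, 535.1 + 9.78) = (525.32, 544.88)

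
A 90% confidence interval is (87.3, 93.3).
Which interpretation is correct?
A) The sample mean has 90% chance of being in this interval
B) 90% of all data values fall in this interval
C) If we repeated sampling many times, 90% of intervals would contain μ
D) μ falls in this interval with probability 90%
C

A) Wrong — x̄ is observed and sits in the interval by construction.
B) Wrong — a CI is about the parameter μ, not individual data values.
C) Correct — this is the frequentist long-run coverage interpretation.
D) Wrong — μ is fixed; the randomness lives in the interval, not in μ.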